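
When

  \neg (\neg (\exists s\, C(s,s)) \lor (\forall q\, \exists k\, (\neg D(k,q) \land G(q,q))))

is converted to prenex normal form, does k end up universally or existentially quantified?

universal

Move each ¬ inward, flipping quantifiers it crosses:
  (\exists s\, C(s,s)) \land (\exists q\, \forall k\, (D(k,q) \lor \neg G(q,q)))
All bound variables are already distinct, so no renaming is needed.
Pull the quantifiers to the front (each side's bound variable is not free in the other side):
  \exists s\, \exists q\, \forall k\, (C(s,s) \land (D(k,q) \lor \neg G(q,q)))
The quantifier \exists k sits under an odd number of negations, so it flips to \forall k.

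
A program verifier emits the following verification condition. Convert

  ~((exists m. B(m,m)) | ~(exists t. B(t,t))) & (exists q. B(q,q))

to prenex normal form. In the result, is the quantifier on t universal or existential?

Move each ¬ inward, flipping quantifiers it crosses:
  (forall m. ~B(m,m)) & (exists t. B(t,t)) & (exists q. B(q,q))
All bound variables are already distinct, so no renaming is needed.
Finally move all quantifiers to the prefix:
  forall m. exists t. exists q. (~B(m,m) & B(t,t) & B(q,q))
The quantifier exists t sits under an even number of negations, so it remains existential.

existential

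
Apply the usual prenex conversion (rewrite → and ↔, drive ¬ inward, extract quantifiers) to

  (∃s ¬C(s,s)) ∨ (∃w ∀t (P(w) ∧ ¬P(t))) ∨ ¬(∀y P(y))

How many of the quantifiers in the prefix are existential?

3

Drive negations inward (¬∀x A ≡ ∃x ¬A, ¬∃x A ≡ ∀x ¬A, De Morgan for ∧/∨):
  (∃s ¬C(s,s)) ∨ (∃w ∀t (P(w) ∧ ¬P(t))) ∨ (∃y ¬P(y))
All bound variables are already distinct, so no renaming is needed.
Pull the quantifiers to the front (each side's bound variable is not free in the other side):
  ∃s ∃w ∀t ∃y (¬C(s,s) ∨ P(w) ∧ ¬P(t) ∨ ¬P(y))
The prefix is ∃s ∃w ∀t ∃y: 1 universal, 3 existential.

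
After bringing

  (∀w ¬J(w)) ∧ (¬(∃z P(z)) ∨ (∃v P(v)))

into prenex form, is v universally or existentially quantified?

existential

Drive negations inward (¬∀x A ≡ ∃x ¬A, ¬∃x A ≡ ∀x ¬A, De Morgan for ∧/∨):
  (∀w ¬J(w)) ∧ ((∀z ¬P(z)) ∨ (∃v P(v)))
Extract every quantifier outward, since the variables are now distinct and don't occur free across branches:
  ∀w ∀z ∃v (¬J(w) ∧ (¬P(z) ∨ P(v)))
The quantifier ∃v sits under an even number of negations, so it remains existential.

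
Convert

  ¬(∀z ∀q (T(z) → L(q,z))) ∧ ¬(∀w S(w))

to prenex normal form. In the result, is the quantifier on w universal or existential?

existential

Rewrite implications/biconditionals: A → B as ¬A ∨ B.
  ¬(∀z ∀q (¬T(z) ∨ L(q,z))) ∧ ¬(∀w S(w))
Push ¬ through the quantifiers and connectives to reach negation normal form:
  (∃z ∃q (T(z) ∧ ¬L(q,z))) ∧ (∃w ¬S(w))
Extract every quantifier outward, since the variables are now distinct and don't occur free across branches:
  ∃z ∃q ∃w (T(z) ∧ ¬L(q,z) ∧ ¬S(w))
The quantifier ∀w sits under an odd number of negations (counting the antecedent side of each →), so it flips to ∃w.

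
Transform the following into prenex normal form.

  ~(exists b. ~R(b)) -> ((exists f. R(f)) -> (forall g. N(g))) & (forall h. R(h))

Rewrite implications/biconditionals: A → B as ¬A ∨ B.
  ~~(exists b. ~R(b)) | (~(exists f. R(f)) | (forall g. N(g))) & (forall h. R(h))
Move each ¬ inward, flipping quantifiers it crosses:
  (exists b. ~R(b)) | ((forall f. ~R(f)) | (forall g. N(g))) & (forall h. R(h))
Finally move all quantifiers to the prefix:
  exists b. forall f. forall g. forall h. (~R(b) | (~R(f) | N(g)) & R(h))

exists b. forall f. forall g. forall h. (~R(b) | (~R(f) | N(g)) & R(h))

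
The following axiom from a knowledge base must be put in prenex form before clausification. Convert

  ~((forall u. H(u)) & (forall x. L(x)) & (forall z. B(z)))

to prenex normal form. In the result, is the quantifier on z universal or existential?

Move each ¬ inward, flipping quantifiers it crosses:
  (exists u. ~H(u)) | (exists x. ~L(x)) | (exists z. ~B(z))
Extract every quantifier outward, since the variables are now distinct and don't occur free across branches:
  exists u. exists x. exists z. (~H(u) | ~L(x) | ~B(z))
The quantifier forall z sits under an odd number of negations, so it flips to exists z.

existential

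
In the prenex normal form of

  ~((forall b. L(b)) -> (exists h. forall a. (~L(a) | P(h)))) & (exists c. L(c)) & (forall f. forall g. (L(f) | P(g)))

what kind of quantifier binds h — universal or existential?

First replace A → B with ¬A ∨ B.
  ~(~(forall b. L(b)) | (exists h. forall a. (~L(a) | P(h)))) & (exists c. L(c)) & (forall f. forall g. (L(f) | P(g)))
Move each ¬ inward, flipping quantifiers it crosses:
  (forall b. L(b)) & (forall h. exists a. (L(a) & ~P(h))) & (exists c. L(c)) & (forall f. forall g. (L(f) | P(g)))
All bound variables are already distinct, so no renaming is needed.
Pull the quantifiers to the front (each side's bound variable is not free in the other side):
  forall b. forall h. exists a. exists c. forall f. forall g. (L(b) & L(a) & ~P(h) & L(c) & (L(f) | P(g)))
The quantifier exists h sits under an odd number of negations (counting the antecedent side of each →), so it flips to forall h.

universal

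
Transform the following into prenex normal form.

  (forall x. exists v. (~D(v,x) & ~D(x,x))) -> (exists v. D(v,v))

exists x. forall v. exists p. (D(v,x) | D(x,x) | D(p,p))

Eliminate → and ↔ using ¬ and ∨.
  ~(forall x. exists v. (~D(v,x) & ~D(x,x))) | (exists v. D(v,v))
Push ¬ through the quantifiers and connectives to reach negation normal form:
  (exists x. forall v. (D(v,x) | D(x,x))) | (exists v. D(v,v))
Give each quantifier a distinct variable: v↦p.
  (exists x. forall v. (D(v,x) | D(x,x))) | (exists p. D(p,p))
Finally move all quantifiers to the prefix:
  exists x. forall v. exists p. (D(v,x) | D(x,x) | D(p,p))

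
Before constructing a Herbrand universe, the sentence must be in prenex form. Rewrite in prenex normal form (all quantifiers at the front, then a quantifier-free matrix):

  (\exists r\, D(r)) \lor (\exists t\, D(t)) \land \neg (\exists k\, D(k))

\exists r\, \exists t\, \forall k\, (D(r) \lor D(t) \land \neg D(k))

Move each ¬ inward, flipping quantifiers it crosses:
  (\exists r\, D(r)) \lor (\exists t\, D(t)) \land (\forall k\, \neg D(k))
Extract every quantifier outward, since the variables are now distinct and don't occur free across branches:
  \exists r\, \exists t\, \forall k\, (D(r) \lor D(t) \land \neg D(k))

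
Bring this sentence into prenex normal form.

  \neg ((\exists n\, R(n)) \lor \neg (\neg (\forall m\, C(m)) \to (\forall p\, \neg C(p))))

Rewrite implications/biconditionals: A → B as ¬A ∨ B.
  \neg ((\exists n\, R(n)) \lor \neg (\neg \neg (\forall m\, C(m)) \lor (\forall p\, \neg C(p))))
Move each ¬ inward, flipping quantifiers it crosses:
  (\forall n\, \neg R(n)) \land ((\forall m\, C(m)) \lor (\forall p\, \neg C(p)))
Pull the quantifiers to the front (each side's bound variable is not free in the other side):
  \forall n\, \forall m\, \forall p\, (\neg R(n) \land (C(m) \lor \neg C(p)))

\forall n\, \forall m\, \forall p\, (\neg R(n) \land (C(m) \lor \neg C(p)))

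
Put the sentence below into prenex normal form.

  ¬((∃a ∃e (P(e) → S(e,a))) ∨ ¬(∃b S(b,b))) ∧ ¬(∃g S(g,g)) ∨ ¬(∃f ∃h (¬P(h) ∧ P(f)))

First replace A → B with ¬A ∨ B.
  ¬((∃a ∃e (¬P(e) ∨ S(e,a))) ∨ ¬(∃b S(b,b))) ∧ ¬(∃g S(g,g)) ∨ ¬(∃f ∃h (¬P(h) ∧ P(f)))
Drive negations inward (¬∀x A ≡ ∃x ¬A, ¬∃x A ≡ ∀x ¬A, De Morgan for ∧/∨):
  (∀a ∀e (P(e) ∧ ¬S(e,a))) ∧ (∃b S(b,b)) ∧ (∀g ¬S(g,g)) ∨ (∀f ∀h (P(h) ∨ ¬P(f)))
All bound variables are already distinct, so no renaming is needed.
Finally move all quantifiers to the prefix:
  ∀a ∀e ∃b ∀g ∀f ∀h (P(e) ∧ ¬S(e,a) ∧ S(b,b) ∧ ¬S(g,g) ∨ P(h) ∨ ¬P(f))

∀a ∀e ∃b ∀g ∀f ∀h (P(e) ∧ ¬S(e,a) ∧ S(b,b) ∧ ¬S(g,g) ∨ P(h) ∨ ¬P(f))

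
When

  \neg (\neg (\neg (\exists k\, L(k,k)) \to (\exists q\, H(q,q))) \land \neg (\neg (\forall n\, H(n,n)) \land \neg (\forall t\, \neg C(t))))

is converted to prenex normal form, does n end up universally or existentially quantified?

existential

First replace A → B with ¬A ∨ B.
  \neg (\neg (\neg \neg (\exists k\, L(k,k)) \lor (\exists q\, H(q,q))) \land \neg (\neg (\forall n\, H(n,n)) \land \neg (\forall t\, \neg C(t))))
Move each ¬ inward, flipping quantifiers it crosses:
  (\exists k\, L(k,k)) \lor (\exists q\, H(q,q)) \lor (\exists n\, \neg H(n,n)) \land (\exists t\, C(t))
All bound variables are already distinct, so no renaming is needed.
Extract every quantifier outward, since the variables are now distinct and don't occur free across branches:
  \exists k\, \exists q\, \exists n\, \exists t\, (L(k,k) \lor H(q,q) \lor \neg H(n,n) \land C(t))
The quantifier \forall n sits under an odd number of negations (counting the antecedent side of each →), so it flips to \exists n.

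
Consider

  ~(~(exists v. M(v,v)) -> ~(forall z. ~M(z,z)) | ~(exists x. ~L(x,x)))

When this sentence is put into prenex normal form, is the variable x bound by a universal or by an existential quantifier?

existential

Rewrite implications/biconditionals: A → B as ¬A ∨ B.
  ~(~~(exists v. M(v,v)) | ~(forall z. ~M(z,z)) | ~(exists x. ~L(x,x)))
Push ¬ through the quantifiers and connectives to reach negation normal form:
  (forall v. ~M(v,v)) & (forall z. ~M(z,z)) & (exists x. ~L(x,x))
All bound variables are already distinct, so no renaming is needed.
Finally move all quantifiers to the prefix:
  forall v. forall z. exists x. (~M(v,v) & ~M(z,z) & ~L(x,x))
The quantifier exists x sits under an even number of negations (counting the antecedent side of each →), so it remains existential.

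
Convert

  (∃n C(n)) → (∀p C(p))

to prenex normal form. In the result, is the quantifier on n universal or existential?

universal

Rewrite implications/biconditionals: A → B as ¬A ∨ B.
  ¬(∃n C(n)) ∨ (∀p C(p))
Push ¬ through the quantifiers and connectives to reach negation normal form:
  (∀n ¬C(n)) ∨ (∀p C(p))
All bound variables are already distinct, so no renaming is needed.
Pull the quantifiers to the front (each side's bound variable is not free in the other side):
  ∀n ∀p (¬C(n) ∨ C(p))
The quantifier ∃n sits under an odd number of negations (counting the antecedent side of each →), so it flips to ∀n.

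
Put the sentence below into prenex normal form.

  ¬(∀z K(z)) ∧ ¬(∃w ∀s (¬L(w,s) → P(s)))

Rewrite implications/biconditionals: A → B as ¬A ∨ B.
  ¬(∀z K(z)) ∧ ¬(∃w ∀s (¬¬L(w,s) ∨ P(s)))
Push ¬ through the quantifiers and connectives to reach negation normal form:
  (∃z ¬K(z)) ∧ (∀w ∃s (¬L(w,s) ∧ ¬P(s)))
Finally move all quantifiers to the prefix:
  ∃z ∀w ∃s (¬K(z) ∧ ¬L(w,s) ∧ ¬P(s))

∃z ∀w ∃s (¬K(z) ∧ ¬L(w,s) ∧ ¬P(s))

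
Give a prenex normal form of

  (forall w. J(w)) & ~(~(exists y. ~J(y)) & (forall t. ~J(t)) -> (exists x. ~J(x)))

Eliminate → and ↔ using ¬ and ∨.
  (forall w. J(w)) & ~(~(~(exists y. ~J(y)) & (forall t. ~J(t))) | (exists x. ~J(x)))
Push ¬ through the quantifiers and connectives to reach negation normal form:
  (forall w. J(w)) & (forall y. J(y)) & (forall t. ~J(t)) & (forall x. J(x))
All bound variables are already distinct, so no renaming is needed.
Pull the quantifiers to the front (each side's bound variable is not free in the other side):
  forall w. forall y. forall t. forall x. (J(w) & J(y) & ~J(t) & J(x))

forall w. forall y. forall t. forall x. (J(w) & J(y) & ~J(t) & J(x))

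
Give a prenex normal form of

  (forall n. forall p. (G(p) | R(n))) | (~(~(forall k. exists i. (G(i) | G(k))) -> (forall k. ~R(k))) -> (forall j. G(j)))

Rewrite implications/biconditionals: A → B as ¬A ∨ B.
  (forall n. forall p. (G(p) | R(n))) | ~~(~~(forall k. exists i. (G(i) | G(k))) | (forall k. ~R(k))) | (forall j. G(j))
Push ¬ through the quantifiers and connectives to reach negation normal form:
  (forall n. forall p. (G(p) | R(n))) | (forall k. exists i. (G(i) | G(k))) | (forall k. ~R(k)) | (forall j. G(j))
Standardize variables apart so no two quantifiers bind the same name: k↦y.
  (forall n. forall p. (G(p) | R(n))) | (forall k. exists i. (G(i) | G(k))) | (forall y. ~R(y)) | (forall j. G(j))
Extract every quantifier outward, since the variables are now distinct and don't occur free across branches:
  forall n. forall p. forall k. exists i. forall y. forall j. (G(p) | R(n) | G(i) | G(k) | ~R(y) | G(j))

forall n. forall p. forall k. exists i. forall y. forall j. (G(p) | R(n) | G(i) | G(k) | ~R(y) | G(j))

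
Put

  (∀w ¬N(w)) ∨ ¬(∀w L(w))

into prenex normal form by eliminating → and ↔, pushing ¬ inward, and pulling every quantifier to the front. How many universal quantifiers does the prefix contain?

Push ¬ through the quantifiers and connectives to reach negation normal form:
  (∀w ¬N(w)) ∨ (∃w ¬L(w))
Rename bound variables to avoid capture: w↦t.
  (∀w ¬N(w)) ∨ (∃t ¬L(t))
Extract every quantifier outward, since the variables are now distinct and don't occur free across branches:
  ∀w ∃t (¬N(w) ∨ ¬L(t))
The prefix is ∀w ∃t: 1 universal, 1 existential.

1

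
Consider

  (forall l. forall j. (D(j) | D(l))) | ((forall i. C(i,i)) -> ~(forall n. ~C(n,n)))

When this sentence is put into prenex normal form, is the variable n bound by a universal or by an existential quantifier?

First replace A → B with ¬A ∨ B.
  (forall l. forall j. (D(j) | D(l))) | ~(forall i. C(i,i)) | ~(forall n. ~C(n,n))
Drive negations inward (¬∀x A ≡ ∃x ¬A, ¬∃x A ≡ ∀x ¬A, De Morgan for ∧/∨):
  (forall l. forall j. (D(j) | D(l))) | (exists i. ~C(i,i)) | (exists n. C(n,n))
Pull the quantifiers to the front (each side's bound variable is not free in the other side):
  forall l. forall j. exists i. exists n. (D(j) | D(l) | ~C(i,i) | C(n,n))
The quantifier forall n sits under an odd number of negations (counting the antecedent side of each →), so it flips to exists n.

existential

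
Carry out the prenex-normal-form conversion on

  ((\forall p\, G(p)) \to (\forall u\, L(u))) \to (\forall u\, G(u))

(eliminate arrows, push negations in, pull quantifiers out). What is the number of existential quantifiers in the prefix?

First replace A → B with ¬A ∨ B.
  \neg (\neg (\forall p\, G(p)) \lor (\forall u\, L(u))) \lor (\forall u\, G(u))
Push ¬ through the quantifiers and connectives to reach negation normal form:
  (\forall p\, G(p)) \land (\exists u\, \neg L(u)) \lor (\forall u\, G(u))
Standardize variables apart so no two quantifiers bind the same name: u↦t.
  (\forall p\, G(p)) \land (\exists u\, \neg L(u)) \lor (\forall t\, G(t))
Extract every quantifier outward, since the variables are now distinct and don't occur free across branches:
  \forall p\, \exists u\, \forall t\, (G(p) \land \neg L(u) \lor G(t))
The prefix is \forall p \exists u \forall t: 2 universal, 1 existential.

1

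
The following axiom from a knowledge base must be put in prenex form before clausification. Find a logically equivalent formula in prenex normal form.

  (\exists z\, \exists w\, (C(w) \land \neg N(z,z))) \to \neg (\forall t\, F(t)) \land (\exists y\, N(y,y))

First replace A → B with ¬A ∨ B.
  \neg (\exists z\, \exists w\, (C(w) \land \neg N(z,z))) \lor \neg (\forall t\, F(t)) \land (\exists y\, N(y,y))
Drive negations inward (¬∀x A ≡ ∃x ¬A, ¬∃x A ≡ ∀x ¬A, De Morgan for ∧/∨):
  (\forall z\, \forall w\, (\neg C(w) \lor N(z,z))) \lor (\exists t\, \neg F(t)) \land (\exists y\, N(y,y))
Finally move all quantifiers to the prefix:
  \forall z\, \forall w\, \exists t\, \exists y\, (\neg C(w) \lor N(z,z) \lor \neg F(t) \land N(y,y))

\forall z\, \forall w\, \exists t\, \exists y\, (\neg C(w) \lor N(z,z) \lor \neg F(t) \land N(y,y))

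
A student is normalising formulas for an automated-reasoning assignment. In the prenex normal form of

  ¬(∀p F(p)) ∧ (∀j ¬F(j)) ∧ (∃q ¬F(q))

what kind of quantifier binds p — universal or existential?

Move each ¬ inward, flipping quantifiers it crosses:
  (∃p ¬F(p)) ∧ (∀j ¬F(j)) ∧ (∃q ¬F(q))
All bound variables are already distinct, so no renaming is needed.
Extract every quantifier outward, since the variables are now distinct and don't occur free across branches:
  ∃p ∀j ∃q (¬F(p) ∧ ¬F(j) ∧ ¬F(q))
The quantifier ∀p sits under an odd number of negations, so it flips to ∃p.

existential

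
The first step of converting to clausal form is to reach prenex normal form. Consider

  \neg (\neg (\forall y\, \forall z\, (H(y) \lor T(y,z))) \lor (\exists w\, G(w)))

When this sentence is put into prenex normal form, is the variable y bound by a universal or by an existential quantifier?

universal

Drive negations inward (¬∀x A ≡ ∃x ¬A, ¬∃x A ≡ ∀x ¬A, De Morgan for ∧/∨):
  (\forall y\, \forall z\, (H(y) \lor T(y,z))) \land (\forall w\, \neg G(w))
Finally move all quantifiers to the prefix:
  \forall y\, \forall z\, \forall w\, ((H(y) \lor T(y,z)) \land \neg G(w))
The quantifier \forall y sits under an even number of negations, so it remains universal.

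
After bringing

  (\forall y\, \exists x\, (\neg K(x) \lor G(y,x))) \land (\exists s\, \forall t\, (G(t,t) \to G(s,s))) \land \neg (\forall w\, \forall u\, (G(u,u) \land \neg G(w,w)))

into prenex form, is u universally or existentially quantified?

existential

Eliminate → and ↔ using ¬ and ∨.
  (\forall y\, \exists x\, (\neg K(x) \lor G(y,x))) \land (\exists s\, \forall t\, (\neg G(t,t) \lor G(s,s))) \land \neg (\forall w\, \forall u\, (G(u,u) \land \neg G(w,w)))
Move each ¬ inward, flipping quantifiers it crosses:
  (\forall y\, \exists x\, (\neg K(x) \lor G(y,x))) \land (\exists s\, \forall t\, (\neg G(t,t) \lor G(s,s))) \land (\exists w\, \exists u\, (\neg G(u,u) \lor G(w,w)))
Finally move all quantifiers to the prefix:
  \forall y\, \exists x\, \exists s\, \forall t\, \exists w\, \exists u\, ((\neg K(x) \lor G(y,x)) \land (\neg G(t,t) \lor G(s,s)) \land (\neg G(u,u) \lor G(w,w)))
The quantifier \forall u sits under an odd number of negations (counting the antecedent side of each →), so it flips to \exists u.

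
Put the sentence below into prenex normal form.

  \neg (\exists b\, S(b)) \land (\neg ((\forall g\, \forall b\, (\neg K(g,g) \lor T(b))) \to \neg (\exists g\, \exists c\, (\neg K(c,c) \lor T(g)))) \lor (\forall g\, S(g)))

Rewrite implications/biconditionals: A → B as ¬A ∨ B.
  \neg (\exists b\, S(b)) \land (\neg (\neg (\forall g\, \forall b\, (\neg K(g,g) \lor T(b))) \lor \neg (\exists g\, \exists c\, (\neg K(c,c) \lor T(g)))) \lor (\forall g\, S(g)))
Drive negations inward (¬∀x A ≡ ∃x ¬A, ¬∃x A ≡ ∀x ¬A, De Morgan for ∧/∨):
  (\forall b\, \neg S(b)) \land ((\forall g\, \forall b\, (\neg K(g,g) \lor T(b))) \land (\exists g\, \exists c\, (\neg K(c,c) \lor T(g))) \lor (\forall g\, S(g)))
Rename bound variables to avoid capture: b↦u, g↦a, g↦x.
  (\forall b\, \neg S(b)) \land ((\forall g\, \forall u\, (\neg K(g,g) \lor T(u))) \land (\exists a\, \exists c\, (\neg K(c,c) \lor T(a))) \lor (\forall x\, S(x)))
Extract every quantifier outward, since the variables are now distinct and don't occur free across branches:
  \forall b\, \forall g\, \forall u\, \exists a\, \exists c\, \forall x\, (\neg S(b) \land ((\neg K(g,g) \lor T(u)) \land (\neg K(c,c) \lor T(a)) \lor S(x)))

\forall b\, \forall g\, \forall u\, \exists a\, \exists c\, \forall x\, (\neg S(b) \land ((\neg K(g,g) \lor T(u)) \land (\neg K(c,c) \lor T(a)) \lor S(x)))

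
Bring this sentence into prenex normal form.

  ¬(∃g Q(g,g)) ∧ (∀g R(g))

Move each ¬ inward, flipping quantifiers it crosses:
  (∀g ¬Q(g,g)) ∧ (∀g R(g))
Give each quantifier a distinct variable: g↦p.
  (∀g ¬Q(g,g)) ∧ (∀p R(p))
Finally move all quantifiers to the prefix:
  ∀g ∀p (¬Q(g,g) ∧ R(p))

∀g ∀p (¬Q(g,g) ∧ R(p))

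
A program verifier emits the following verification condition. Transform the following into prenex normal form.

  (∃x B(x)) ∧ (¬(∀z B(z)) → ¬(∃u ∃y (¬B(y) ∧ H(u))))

∃x ∀z ∀u ∀y (B(x) ∧ (B(z) ∨ B(y) ∨ ¬H(u)))

First replace A → B with ¬A ∨ B.
  (∃x B(x)) ∧ (¬¬(∀z B(z)) ∨ ¬(∃u ∃y (¬B(y) ∧ H(u))))
Move each ¬ inward, flipping quantifiers it crosses:
  (∃x B(x)) ∧ ((∀z B(z)) ∨ (∀u ∀y (B(y) ∨ ¬H(u))))
Pull the quantifiers to the front (each side's bound variable is not free in the other side):
  ∃x ∀z ∀u ∀y (B(x) ∧ (B(z) ∨ B(y) ∨ ¬H(u)))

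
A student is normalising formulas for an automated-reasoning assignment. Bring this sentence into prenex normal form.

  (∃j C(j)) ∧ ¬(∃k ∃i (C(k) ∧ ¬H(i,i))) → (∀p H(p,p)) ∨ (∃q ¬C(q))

∀j ∃k ∃i ∀p ∃q (¬C(j) ∨ C(k) ∧ ¬H(i,i) ∨ H(p,p) ∨ ¬C(q))

Rewrite implications/biconditionals: A → B as ¬A ∨ B.
  ¬((∃j C(j)) ∧ ¬(∃k ∃i (C(k) ∧ ¬H(i,i)))) ∨ (∀p H(p,p)) ∨ (∃q ¬C(q))
Move each ¬ inward, flipping quantifiers it crosses:
  (∀j ¬C(j)) ∨ (∃k ∃i (C(k) ∧ ¬H(i,i))) ∨ (∀p H(p,p)) ∨ (∃q ¬C(q))
Extract every quantifier outward, since the variables are now distinct and don't occur free across branches:
  ∀j ∃k ∃i ∀p ∃q (¬C(j) ∨ C(k) ∧ ¬H(i,i) ∨ H(p,p) ∨ ¬C(q))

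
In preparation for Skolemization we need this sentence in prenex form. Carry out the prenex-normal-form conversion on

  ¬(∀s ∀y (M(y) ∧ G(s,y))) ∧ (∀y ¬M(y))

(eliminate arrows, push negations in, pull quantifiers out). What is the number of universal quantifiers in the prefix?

1

Push ¬ through the quantifiers and connectives to reach negation normal form:
  (∃s ∃y (¬M(y) ∨ ¬G(s,y))) ∧ (∀y ¬M(y))
Give each quantifier a distinct variable: y↦b.
  (∃s ∃y (¬M(y) ∨ ¬G(s,y))) ∧ (∀b ¬M(b))
Extract every quantifier outward, since the variables are now distinct and don't occur free across branches:
  ∃s ∃y ∀b ((¬M(y) ∨ ¬G(s,y)) ∧ ¬M(b))
The prefix is ∃s ∃y ∀b: 1 universal, 2 existential.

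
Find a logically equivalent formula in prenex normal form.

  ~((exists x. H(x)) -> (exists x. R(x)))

Rewrite implications/biconditionals: A → B as ¬A ∨ B.
  ~(~(exists x. H(x)) | (exists x. R(x)))
Push ¬ through the quantifiers and connectives to reach negation normal form:
  (exists x. H(x)) & (forall x. ~R(x))
Standardize variables apart so no two quantifiers bind the same name: x↦q.
  (exists x. H(x)) & (forall q. ~R(q))
Pull the quantifiers to the front (each side's bound variable is not free in the other side):
  exists x. forall q. (H(x) & ~R(q))

exists x. forall q. (H(x) & ~R(q))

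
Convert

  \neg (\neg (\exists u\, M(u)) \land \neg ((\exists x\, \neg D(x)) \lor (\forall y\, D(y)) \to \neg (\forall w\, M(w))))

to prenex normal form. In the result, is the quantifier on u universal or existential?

existential

Rewrite implications/biconditionals: A → B as ¬A ∨ B.
  \neg (\neg (\exists u\, M(u)) \land \neg (\neg ((\exists x\, \neg D(x)) \lor (\forall y\, D(y))) \lor \neg (\forall w\, M(w))))
Push ¬ through the quantifiers and connectives to reach negation normal form:
  (\exists u\, M(u)) \lor (\forall x\, D(x)) \land (\exists y\, \neg D(y)) \lor (\exists w\, \neg M(w))
All bound variables are already distinct, so no renaming is needed.
Pull the quantifiers to the front (each side's bound variable is not free in the other side):
  \exists u\, \forall x\, \exists y\, \exists w\, (M(u) \lor D(x) \land \neg D(y) \lor \neg M(w))
The quantifier \exists u sits under an even number of negations (counting the antecedent side of each →), so it remains existential.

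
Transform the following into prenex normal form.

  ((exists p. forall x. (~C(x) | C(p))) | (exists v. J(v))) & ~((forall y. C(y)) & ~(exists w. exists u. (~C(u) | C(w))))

exists p. forall x. exists v. exists y. exists w. exists u. ((~C(x) | C(p) | J(v)) & (~C(y) | ~C(u) | C(w)))

Move each ¬ inward, flipping quantifiers it crosses:
  ((exists p. forall x. (~C(x) | C(p))) | (exists v. J(v))) & ((exists y. ~C(y)) | (exists w. exists u. (~C(u) | C(w))))
All bound variables are already distinct, so no renaming is needed.
Pull the quantifiers to the front (each side's bound variable is not free in the other side):
  exists p. forall x. exists v. exists y. exists w. exists u. ((~C(x) | C(p) | J(v)) & (~C(y) | ~C(u) | C(w)))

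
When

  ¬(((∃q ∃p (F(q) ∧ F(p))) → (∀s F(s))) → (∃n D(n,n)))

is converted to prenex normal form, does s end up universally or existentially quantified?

Rewrite implications/biconditionals: A → B as ¬A ∨ B.
  ¬(¬(¬(∃q ∃p (F(q) ∧ F(p))) ∨ (∀s F(s))) ∨ (∃n D(n,n)))
Move each ¬ inward, flipping quantifiers it crosses:
  ((∀q ∀p (¬F(q) ∨ ¬F(p))) ∨ (∀s F(s))) ∧ (∀n ¬D(n,n))
All bound variables are already distinct, so no renaming is needed.
Extract every quantifier outward, since the variables are now distinct and don't occur free across branches:
  ∀q ∀p ∀s ∀n ((¬F(q) ∨ ¬F(p) ∨ F(s)) ∧ ¬D(n,n))
The quantifier ∀s sits under an even number of negations (counting the antecedent side of each →), so it remains universal.

universal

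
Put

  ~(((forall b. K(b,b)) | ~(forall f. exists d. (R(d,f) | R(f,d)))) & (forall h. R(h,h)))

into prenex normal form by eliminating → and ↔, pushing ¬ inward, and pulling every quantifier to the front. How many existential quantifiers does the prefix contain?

3

Drive negations inward (¬∀x A ≡ ∃x ¬A, ¬∃x A ≡ ∀x ¬A, De Morgan for ∧/∨):
  (exists b. ~K(b,b)) & (forall f. exists d. (R(d,f) | R(f,d))) | (exists h. ~R(h,h))
All bound variables are already distinct, so no renaming is needed.
Pull the quantifiers to the front (each side's bound variable is not free in the other side):
  exists b. forall f. exists d. exists h. (~K(b,b) & (R(d,f) | R(f,d)) | ~R(h,h))
The prefix is exists b forall f exists d exists h: 1 universal, 3 existential.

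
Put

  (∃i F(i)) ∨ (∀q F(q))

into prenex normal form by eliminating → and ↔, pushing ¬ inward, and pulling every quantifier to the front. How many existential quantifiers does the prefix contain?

All bound variables are already distinct, so no renaming is needed.
Finally move all quantifiers to the prefix:
  ∃i ∀q (F(i) ∨ F(q))
The prefix is ∃i ∀q: 1 universal, 1 existential.

1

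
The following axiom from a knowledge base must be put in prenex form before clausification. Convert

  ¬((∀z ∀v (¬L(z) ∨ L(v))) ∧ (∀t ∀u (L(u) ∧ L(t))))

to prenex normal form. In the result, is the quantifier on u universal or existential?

Drive negations inward (¬∀x A ≡ ∃x ¬A, ¬∃x A ≡ ∀x ¬A, De Morgan for ∧/∨):
  (∃z ∃v (L(z) ∧ ¬L(v))) ∨ (∃t ∃u (¬L(u) ∨ ¬L(t)))
All bound variables are already distinct, so no renaming is needed.
Extract every quantifier outward, since the variables are now distinct and don't occur free across branches:
  ∃z ∃v ∃t ∃u (L(z) ∧ ¬L(v) ∨ ¬L(u) ∨ ¬L(t))
The quantifier ∀u sits under an odd number of negations, so it flips to ∃u.

existential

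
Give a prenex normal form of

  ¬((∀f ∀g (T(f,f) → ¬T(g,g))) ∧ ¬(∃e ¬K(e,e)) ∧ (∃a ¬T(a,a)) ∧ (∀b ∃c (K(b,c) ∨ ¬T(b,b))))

∃f ∃g ∃e ∀a ∃b ∀c (T(f,f) ∧ T(g,g) ∨ ¬K(e,e) ∨ T(a,a) ∨ ¬K(b,c) ∧ T(b,b))

Rewrite implications/biconditionals: A → B as ¬A ∨ B.
  ¬((∀f ∀g (¬T(f,f) ∨ ¬T(g,g))) ∧ ¬(∃e ¬K(e,e)) ∧ (∃a ¬T(a,a)) ∧ (∀b ∃c (K(b,c) ∨ ¬T(b,b))))
Move each ¬ inward, flipping quantifiers it crosses:
  (∃f ∃g (T(f,f) ∧ T(g,g))) ∨ (∃e ¬K(e,e)) ∨ (∀a T(a,a)) ∨ (∃b ∀c (¬K(b,c) ∧ T(b,b)))
Finally move all quantifiers to the prefix:
  ∃f ∃g ∃e ∀a ∃b ∀c (T(f,f) ∧ T(g,g) ∨ ¬K(e,e) ∨ T(a,a) ∨ ¬K(b,c) ∧ T(b,b))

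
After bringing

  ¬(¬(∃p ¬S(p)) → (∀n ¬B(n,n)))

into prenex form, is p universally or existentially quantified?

universal

First replace A → B with ¬A ∨ B.
  ¬(¬¬(∃p ¬S(p)) ∨ (∀n ¬B(n,n)))
Move each ¬ inward, flipping quantifiers it crosses:
  (∀p S(p)) ∧ (∃n B(n,n))
Pull the quantifiers to the front (each side's bound variable is not free in the other side):
  ∀p ∃n (S(p) ∧ B(n,n))
The quantifier ∃p sits under an odd number of negations (counting the antecedent side of each →), so it flips to ∀p.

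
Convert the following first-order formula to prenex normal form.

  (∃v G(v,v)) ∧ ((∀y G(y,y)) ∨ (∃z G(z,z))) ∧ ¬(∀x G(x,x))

Move each ¬ inward, flipping quantifiers it crosses:
  (∃v G(v,v)) ∧ ((∀y G(y,y)) ∨ (∃z G(z,z))) ∧ (∃x ¬G(x,x))
Extract every quantifier outward, since the variables are now distinct and don't occur free across branches:
  ∃v ∀y ∃z ∃x (G(v,v) ∧ (G(y,y) ∨ G(z,z)) ∧ ¬G(x,x))

∃v ∀y ∃z ∃x (G(v,v) ∧ (G(y,y) ∨ G(z,z)) ∧ ¬G(x,x))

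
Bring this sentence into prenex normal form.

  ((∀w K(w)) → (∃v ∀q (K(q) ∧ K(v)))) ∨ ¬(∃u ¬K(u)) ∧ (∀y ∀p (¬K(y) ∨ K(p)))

∃w ∃v ∀q ∀u ∀y ∀p (¬K(w) ∨ K(q) ∧ K(v) ∨ K(u) ∧ (¬K(y) ∨ K(p)))

Eliminate → and ↔ using ¬ and ∨.
  ¬(∀w K(w)) ∨ (∃v ∀q (K(q) ∧ K(v))) ∨ ¬(∃u ¬K(u)) ∧ (∀y ∀p (¬K(y) ∨ K(p)))
Push ¬ through the quantifiers and connectives to reach negation normal form:
  (∃w ¬K(w)) ∨ (∃v ∀q (K(q) ∧ K(v))) ∨ (∀u K(u)) ∧ (∀y ∀p (¬K(y) ∨ K(p)))
Extract every quantifier outward, since the variables are now distinct and don't occur free across branches:
  ∃w ∃v ∀q ∀u ∀y ∀p (¬K(w) ∨ K(q) ∧ K(v) ∨ K(u) ∧ (¬K(y) ∨ K(p)))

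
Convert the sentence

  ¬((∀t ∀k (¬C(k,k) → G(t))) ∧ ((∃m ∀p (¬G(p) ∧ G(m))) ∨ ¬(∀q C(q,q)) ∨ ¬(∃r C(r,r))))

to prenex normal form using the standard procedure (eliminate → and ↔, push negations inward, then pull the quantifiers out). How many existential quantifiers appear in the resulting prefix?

Eliminate → and ↔ using ¬ and ∨.
  ¬((∀t ∀k (¬¬C(k,k) ∨ G(t))) ∧ ((∃m ∀p (¬G(p) ∧ G(m))) ∨ ¬(∀q C(q,q)) ∨ ¬(∃r C(r,r))))
Push ¬ through the quantifiers and connectives to reach negation normal form:
  (∃t ∃k (¬C(k,k) ∧ ¬G(t))) ∨ (∀m ∃p (G(p) ∨ ¬G(m))) ∧ (∀q C(q,q)) ∧ (∃r C(r,r))
All bound variables are already distinct, so no renaming is needed.
Pull the quantifiers to the front (each side's bound variable is not free in the other side):
  ∃t ∃k ∀m ∃p ∀q ∃r (¬C(k,k) ∧ ¬G(t) ∨ (G(p) ∨ ¬G(m)) ∧ C(q,q) ∧ C(r,r))
The prefix is ∃t ∃k ∀m ∃p ∀q ∃r: 2 universal, 4 existential.

4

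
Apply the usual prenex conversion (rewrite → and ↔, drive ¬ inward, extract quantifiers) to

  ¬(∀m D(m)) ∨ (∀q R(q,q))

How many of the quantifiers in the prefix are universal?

Drive negations inward (¬∀x A ≡ ∃x ¬A, ¬∃x A ≡ ∀x ¬A, De Morgan for ∧/∨):
  (∃m ¬D(m)) ∨ (∀q R(q,q))
All bound variables are already distinct, so no renaming is needed.
Pull the quantifiers to the front (each side's bound variable is not free in the other side):
  ∃m ∀q (¬D(m) ∨ R(q,q))
The prefix is ∃m ∀q: 1 universal, 1 existential.

1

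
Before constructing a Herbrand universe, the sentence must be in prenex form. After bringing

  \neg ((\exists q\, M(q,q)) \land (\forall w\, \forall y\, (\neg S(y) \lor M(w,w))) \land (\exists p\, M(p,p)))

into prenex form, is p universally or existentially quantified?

universal

Move each ¬ inward, flipping quantifiers it crosses:
  (\forall q\, \neg M(q,q)) \lor (\exists w\, \exists y\, (S(y) \land \neg M(w,w))) \lor (\forall p\, \neg M(p,p))
All bound variables are already distinct, so no renaming is needed.
Extract every quantifier outward, since the variables are now distinct and don't occur free across branches:
  \forall q\, \exists w\, \exists y\, \forall p\, (\neg M(q,q) \lor S(y) \land \neg M(w,w) \lor \neg M(p,p))
The quantifier \exists p sits under an odd number of negations, so it flips to \forall p.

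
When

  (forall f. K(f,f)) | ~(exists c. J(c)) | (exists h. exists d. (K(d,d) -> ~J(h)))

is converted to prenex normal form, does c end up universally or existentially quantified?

First replace A → B with ¬A ∨ B.
  (forall f. K(f,f)) | ~(exists c. J(c)) | (exists h. exists d. (~K(d,d) | ~J(h)))
Drive negations inward (¬∀x A ≡ ∃x ¬A, ¬∃x A ≡ ∀x ¬A, De Morgan for ∧/∨):
  (forall f. K(f,f)) | (forall c. ~J(c)) | (exists h. exists d. (~K(d,d) | ~J(h)))
Finally move all quantifiers to the prefix:
  forall f. forall c. exists h. exists d. (K(f,f) | ~J(c) | ~K(d,d) | ~J(h))
The quantifier exists c sits under an odd number of negations (counting the antecedent side of each →), so it flips to forall c.

universal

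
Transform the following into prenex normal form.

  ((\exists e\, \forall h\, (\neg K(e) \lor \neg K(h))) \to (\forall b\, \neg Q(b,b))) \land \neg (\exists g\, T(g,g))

Eliminate → and ↔ using ¬ and ∨.
  (\neg (\exists e\, \forall h\, (\neg K(e) \lor \neg K(h))) \lor (\forall b\, \neg Q(b,b))) \land \neg (\exists g\, T(g,g))
Move each ¬ inward, flipping quantifiers it crosses:
  ((\forall e\, \exists h\, (K(e) \land K(h))) \lor (\forall b\, \neg Q(b,b))) \land (\forall g\, \neg T(g,g))
All bound variables are already distinct, so no renaming is needed.
Finally move all quantifiers to the prefix:
  \forall e\, \exists h\, \forall b\, \forall g\, ((K(e) \land K(h) \lor \neg Q(b,b)) \land \neg T(g,g))

\forall e\, \exists h\, \forall b\, \forall g\, ((K(e) \land K(h) \lor \neg Q(b,b)) \land \neg T(g,g))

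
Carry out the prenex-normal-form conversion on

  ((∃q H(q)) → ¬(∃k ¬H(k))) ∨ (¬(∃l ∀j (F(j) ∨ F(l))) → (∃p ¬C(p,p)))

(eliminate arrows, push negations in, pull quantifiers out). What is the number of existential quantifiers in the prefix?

First replace A → B with ¬A ∨ B.
  ¬(∃q H(q)) ∨ ¬(∃k ¬H(k)) ∨ ¬¬(∃l ∀j (F(j) ∨ F(l))) ∨ (∃p ¬C(p,p))
Drive negations inward (¬∀x A ≡ ∃x ¬A, ¬∃x A ≡ ∀x ¬A, De Morgan for ∧/∨):
  (∀q ¬H(q)) ∨ (∀k H(k)) ∨ (∃l ∀j (F(j) ∨ F(l))) ∨ (∃p ¬C(p,p))
All bound variables are already distinct, so no renaming is needed.
Pull the quantifiers to the front (each side's bound variable is not free in the other side):
  ∀q ∀k ∃l ∀j ∃p (¬H(q) ∨ H(k) ∨ F(j) ∨ F(l) ∨ ¬C(p,p))
The prefix is ∀q ∀k ∃l ∀j ∃p: 3 universal, 2 existential.

2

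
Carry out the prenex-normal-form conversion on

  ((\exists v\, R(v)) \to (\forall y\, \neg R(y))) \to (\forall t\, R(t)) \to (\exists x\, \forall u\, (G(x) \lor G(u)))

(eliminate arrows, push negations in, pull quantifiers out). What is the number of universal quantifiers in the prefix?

1

First replace A → B with ¬A ∨ B.
  \neg (\neg (\exists v\, R(v)) \lor (\forall y\, \neg R(y))) \lor \neg (\forall t\, R(t)) \lor (\exists x\, \forall u\, (G(x) \lor G(u)))
Drive negations inward (¬∀x A ≡ ∃x ¬A, ¬∃x A ≡ ∀x ¬A, De Morgan for ∧/∨):
  (\exists v\, R(v)) \land (\exists y\, R(y)) \lor (\exists t\, \neg R(t)) \lor (\exists x\, \forall u\, (G(x) \lor G(u)))
Finally move all quantifiers to the prefix:
  \exists v\, \exists y\, \exists t\, \exists x\, \forall u\, (R(v) \land R(y) \lor \neg R(t) \lor G(x) \lor G(u))
The prefix is \exists v \exists y \exists t \exists x \forall u: 1 universal, 4 existential.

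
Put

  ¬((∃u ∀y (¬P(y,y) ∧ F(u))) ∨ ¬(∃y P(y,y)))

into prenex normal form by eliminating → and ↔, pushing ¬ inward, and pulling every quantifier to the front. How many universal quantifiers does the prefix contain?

Drive negations inward (¬∀x A ≡ ∃x ¬A, ¬∃x A ≡ ∀x ¬A, De Morgan for ∧/∨):
  (∀u ∃y (P(y,y) ∨ ¬F(u))) ∧ (∃y P(y,y))
Standardize variables apart so no two quantifiers bind the same name: y↦p.
  (∀u ∃y (P(y,y) ∨ ¬F(u))) ∧ (∃p P(p,p))
Finally move all quantifiers to the prefix:
  ∀u ∃y ∃p ((P(y,y) ∨ ¬F(u)) ∧ P(p,p))
The prefix is ∀u ∃y ∃p: 1 universal, 2 existential.

1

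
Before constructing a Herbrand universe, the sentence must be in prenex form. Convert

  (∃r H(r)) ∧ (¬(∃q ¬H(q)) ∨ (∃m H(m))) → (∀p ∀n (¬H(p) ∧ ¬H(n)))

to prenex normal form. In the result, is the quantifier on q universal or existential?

First replace A → B with ¬A ∨ B.
  ¬((∃r H(r)) ∧ (¬(∃q ¬H(q)) ∨ (∃m H(m)))) ∨ (∀p ∀n (¬H(p) ∧ ¬H(n)))
Move each ¬ inward, flipping quantifiers it crosses:
  (∀r ¬H(r)) ∨ (∃q ¬H(q)) ∧ (∀m ¬H(m)) ∨ (∀p ∀n (¬H(p) ∧ ¬H(n)))
All bound variables are already distinct, so no renaming is needed.
Pull the quantifiers to the front (each side's bound variable is not free in the other side):
  ∀r ∃q ∀m ∀p ∀n (¬H(r) ∨ ¬H(q) ∧ ¬H(m) ∨ ¬H(p) ∧ ¬H(n))
The quantifier ∃q sits under an even number of negations (counting the antecedent side of each →), so it remains existential.

existential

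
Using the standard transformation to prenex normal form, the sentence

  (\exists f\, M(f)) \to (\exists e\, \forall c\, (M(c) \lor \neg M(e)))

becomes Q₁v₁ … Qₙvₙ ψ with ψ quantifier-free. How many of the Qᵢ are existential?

1

Eliminate → and ↔ using ¬ and ∨.
  \neg (\exists f\, M(f)) \lor (\exists e\, \forall c\, (M(c) \lor \neg M(e)))
Drive negations inward (¬∀x A ≡ ∃x ¬A, ¬∃x A ≡ ∀x ¬A, De Morgan for ∧/∨):
  (\forall f\, \neg M(f)) \lor (\exists e\, \forall c\, (M(c) \lor \neg M(e)))
Finally move all quantifiers to the prefix:
  \forall f\, \exists e\, \forall c\, (\neg M(f) \lor M(c) \lor \neg M(e))
The prefix is \forall f \exists e \forall c: 2 universal, 1 existential.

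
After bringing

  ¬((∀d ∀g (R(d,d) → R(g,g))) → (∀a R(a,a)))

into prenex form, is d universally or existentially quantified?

First replace A → B with ¬A ∨ B.
  ¬(¬(∀d ∀g (¬R(d,d) ∨ R(g,g))) ∨ (∀a R(a,a)))
Push ¬ through the quantifiers and connectives to reach negation normal form:
  (∀d ∀g (¬R(d,d) ∨ R(g,g))) ∧ (∃a ¬R(a,a))
All bound variables are already distinct, so no renaming is needed.
Finally move all quantifiers to the prefix:
  ∀d ∀g ∃a ((¬R(d,d) ∨ R(g,g)) ∧ ¬R(a,a))
The quantifier ∀d sits under an even number of negations (counting the antecedent side of each →), so it remains universal.

universal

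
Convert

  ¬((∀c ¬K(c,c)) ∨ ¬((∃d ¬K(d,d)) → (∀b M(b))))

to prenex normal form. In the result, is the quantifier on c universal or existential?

Eliminate → and ↔ using ¬ and ∨.
  ¬((∀c ¬K(c,c)) ∨ ¬(¬(∃d ¬K(d,d)) ∨ (∀b M(b))))
Push ¬ through the quantifiers and connectives to reach negation normal form:
  (∃c K(c,c)) ∧ ((∀d K(d,d)) ∨ (∀b M(b)))
Finally move all quantifiers to the prefix:
  ∃c ∀d ∀b (K(c,c) ∧ (K(d,d) ∨ M(b)))
The quantifier ∀c sits under an odd number of negations (counting the antecedent side of each →), so it flips to ∃c.

existential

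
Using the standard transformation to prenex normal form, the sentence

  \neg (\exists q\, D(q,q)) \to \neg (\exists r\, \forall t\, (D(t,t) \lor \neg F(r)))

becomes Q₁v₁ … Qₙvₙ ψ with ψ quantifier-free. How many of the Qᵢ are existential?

First replace A → B with ¬A ∨ B.
  \neg \neg (\exists q\, D(q,q)) \lor \neg (\exists r\, \forall t\, (D(t,t) \lor \neg F(r)))
Push ¬ through the quantifiers and connectives to reach negation normal form:
  (\exists q\, D(q,q)) \lor (\forall r\, \exists t\, (\neg D(t,t) \land F(r)))
All bound variables are already distinct, so no renaming is needed.
Finally move all quantifiers to the prefix:
  \exists q\, \forall r\, \exists t\, (D(q,q) \lor \neg D(t,t) \land F(r))
The prefix is \exists q \forall r \exists t: 1 universal, 2 existential.

2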